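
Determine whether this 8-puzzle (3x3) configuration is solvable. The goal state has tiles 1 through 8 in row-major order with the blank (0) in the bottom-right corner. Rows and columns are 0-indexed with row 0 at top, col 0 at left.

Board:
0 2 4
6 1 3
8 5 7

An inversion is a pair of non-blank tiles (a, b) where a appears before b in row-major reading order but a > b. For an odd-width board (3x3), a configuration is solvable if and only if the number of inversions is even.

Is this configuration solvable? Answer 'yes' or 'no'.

Inversions (pairs i<j in row-major order where tile[i] > tile[j] > 0): 8
8 is even, so the puzzle is solvable.

Answer: yes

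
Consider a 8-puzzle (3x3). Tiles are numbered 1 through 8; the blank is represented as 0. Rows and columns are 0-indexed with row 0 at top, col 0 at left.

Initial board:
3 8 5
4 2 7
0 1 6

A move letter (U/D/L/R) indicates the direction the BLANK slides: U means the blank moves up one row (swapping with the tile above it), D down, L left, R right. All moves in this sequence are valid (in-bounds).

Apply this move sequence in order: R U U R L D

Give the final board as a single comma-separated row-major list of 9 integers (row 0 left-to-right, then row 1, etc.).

After move 1 (R):
3 8 5
4 2 7
1 0 6

After move 2 (U):
3 8 5
4 0 7
1 2 6

After move 3 (U):
3 0 5
4 8 7
1 2 6

After move 4 (R):
3 5 0
4 8 7
1 2 6

After move 5 (L):
3 0 5
4 8 7
1 2 6

After move 6 (D):
3 8 5
4 0 7
1 2 6

Answer: 3, 8, 5, 4, 0, 7, 1, 2, 6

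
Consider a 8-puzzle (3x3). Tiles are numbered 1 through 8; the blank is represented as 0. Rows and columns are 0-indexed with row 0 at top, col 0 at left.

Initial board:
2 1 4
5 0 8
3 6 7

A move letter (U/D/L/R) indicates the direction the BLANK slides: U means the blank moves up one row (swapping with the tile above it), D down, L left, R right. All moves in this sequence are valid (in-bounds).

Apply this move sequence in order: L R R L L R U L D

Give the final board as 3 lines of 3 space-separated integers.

After move 1 (L):
2 1 4
0 5 8
3 6 7

After move 2 (R):
2 1 4
5 0 8
3 6 7

After move 3 (R):
2 1 4
5 8 0
3 6 7

After move 4 (L):
2 1 4
5 0 8
3 6 7

After move 5 (L):
2 1 4
0 5 8
3 6 7

After move 6 (R):
2 1 4
5 0 8
3 6 7

After move 7 (U):
2 0 4
5 1 8
3 6 7

After move 8 (L):
0 2 4
5 1 8
3 6 7

After move 9 (D):
5 2 4
0 1 8
3 6 7

Answer: 5 2 4
0 1 8
3 6 7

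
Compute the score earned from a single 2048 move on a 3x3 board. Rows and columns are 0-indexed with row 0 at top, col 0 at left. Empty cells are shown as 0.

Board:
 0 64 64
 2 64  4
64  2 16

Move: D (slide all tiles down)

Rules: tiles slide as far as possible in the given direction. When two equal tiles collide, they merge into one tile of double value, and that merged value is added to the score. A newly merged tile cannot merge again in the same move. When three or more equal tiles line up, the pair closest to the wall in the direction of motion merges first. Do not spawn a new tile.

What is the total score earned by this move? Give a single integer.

Slide down:
col 0: [0, 2, 64] -> [0, 2, 64]  score +0 (running 0)
col 1: [64, 64, 2] -> [0, 128, 2]  score +128 (running 128)
col 2: [64, 4, 16] -> [64, 4, 16]  score +0 (running 128)
Board after move:
  0   0  64
  2 128   4
 64   2  16

Answer: 128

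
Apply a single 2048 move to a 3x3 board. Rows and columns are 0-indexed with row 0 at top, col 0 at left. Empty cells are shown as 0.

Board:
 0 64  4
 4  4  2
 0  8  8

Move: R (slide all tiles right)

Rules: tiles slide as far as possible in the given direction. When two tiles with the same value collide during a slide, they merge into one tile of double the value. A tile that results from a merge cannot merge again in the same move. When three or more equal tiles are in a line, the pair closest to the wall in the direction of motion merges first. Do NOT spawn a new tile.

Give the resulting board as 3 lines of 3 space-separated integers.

Slide right:
row 0: [0, 64, 4] -> [0, 64, 4]
row 1: [4, 4, 2] -> [0, 8, 2]
row 2: [0, 8, 8] -> [0, 0, 16]

Answer:  0 64  4
 0  8  2
 0  0 16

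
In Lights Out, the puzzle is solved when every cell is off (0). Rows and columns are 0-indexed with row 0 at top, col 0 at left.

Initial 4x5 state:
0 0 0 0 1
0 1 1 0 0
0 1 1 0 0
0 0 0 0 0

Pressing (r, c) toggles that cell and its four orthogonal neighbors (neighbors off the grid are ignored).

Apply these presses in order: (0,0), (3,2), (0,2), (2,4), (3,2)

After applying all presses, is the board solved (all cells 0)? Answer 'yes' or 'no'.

Answer: no

Derivation:
After press 1 at (0,0):
1 1 0 0 1
1 1 1 0 0
0 1 1 0 0
0 0 0 0 0

After press 2 at (3,2):
1 1 0 0 1
1 1 1 0 0
0 1 0 0 0
0 1 1 1 0

After press 3 at (0,2):
1 0 1 1 1
1 1 0 0 0
0 1 0 0 0
0 1 1 1 0

After press 4 at (2,4):
1 0 1 1 1
1 1 0 0 1
0 1 0 1 1
0 1 1 1 1

After press 5 at (3,2):
1 0 1 1 1
1 1 0 0 1
0 1 1 1 1
0 0 0 0 1

Lights still on: 12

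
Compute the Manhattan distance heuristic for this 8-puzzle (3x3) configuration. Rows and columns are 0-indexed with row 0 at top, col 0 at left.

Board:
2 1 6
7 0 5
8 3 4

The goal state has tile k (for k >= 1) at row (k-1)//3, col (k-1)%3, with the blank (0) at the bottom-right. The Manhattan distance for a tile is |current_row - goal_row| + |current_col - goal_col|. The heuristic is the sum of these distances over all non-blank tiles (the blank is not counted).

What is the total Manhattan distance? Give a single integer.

Tile 2: (0,0)->(0,1) = 1
Tile 1: (0,1)->(0,0) = 1
Tile 6: (0,2)->(1,2) = 1
Tile 7: (1,0)->(2,0) = 1
Tile 5: (1,2)->(1,1) = 1
Tile 8: (2,0)->(2,1) = 1
Tile 3: (2,1)->(0,2) = 3
Tile 4: (2,2)->(1,0) = 3
Sum: 1 + 1 + 1 + 1 + 1 + 1 + 3 + 3 = 12

Answer: 12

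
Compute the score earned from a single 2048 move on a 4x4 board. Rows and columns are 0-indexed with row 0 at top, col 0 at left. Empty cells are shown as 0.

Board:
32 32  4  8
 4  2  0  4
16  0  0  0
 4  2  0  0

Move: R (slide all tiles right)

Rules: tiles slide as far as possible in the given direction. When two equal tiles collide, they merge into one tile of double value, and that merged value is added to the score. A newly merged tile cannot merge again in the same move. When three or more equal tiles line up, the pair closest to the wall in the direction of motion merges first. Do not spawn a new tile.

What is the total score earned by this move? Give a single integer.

Slide right:
row 0: [32, 32, 4, 8] -> [0, 64, 4, 8]  score +64 (running 64)
row 1: [4, 2, 0, 4] -> [0, 4, 2, 4]  score +0 (running 64)
row 2: [16, 0, 0, 0] -> [0, 0, 0, 16]  score +0 (running 64)
row 3: [4, 2, 0, 0] -> [0, 0, 4, 2]  score +0 (running 64)
Board after move:
 0 64  4  8
 0  4  2  4
 0  0  0 16
 0  0  4  2

Answer: 64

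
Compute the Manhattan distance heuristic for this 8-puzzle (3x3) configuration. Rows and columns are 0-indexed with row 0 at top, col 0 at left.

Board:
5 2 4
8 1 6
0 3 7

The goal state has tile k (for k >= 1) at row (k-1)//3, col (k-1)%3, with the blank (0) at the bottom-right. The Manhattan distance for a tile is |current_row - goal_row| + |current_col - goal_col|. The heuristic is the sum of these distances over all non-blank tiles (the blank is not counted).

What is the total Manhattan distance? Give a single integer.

Answer: 14

Derivation:
Tile 5: at (0,0), goal (1,1), distance |0-1|+|0-1| = 2
Tile 2: at (0,1), goal (0,1), distance |0-0|+|1-1| = 0
Tile 4: at (0,2), goal (1,0), distance |0-1|+|2-0| = 3
Tile 8: at (1,0), goal (2,1), distance |1-2|+|0-1| = 2
Tile 1: at (1,1), goal (0,0), distance |1-0|+|1-0| = 2
Tile 6: at (1,2), goal (1,2), distance |1-1|+|2-2| = 0
Tile 3: at (2,1), goal (0,2), distance |2-0|+|1-2| = 3
Tile 7: at (2,2), goal (2,0), distance |2-2|+|2-0| = 2
Sum: 2 + 0 + 3 + 2 + 2 + 0 + 3 + 2 = 14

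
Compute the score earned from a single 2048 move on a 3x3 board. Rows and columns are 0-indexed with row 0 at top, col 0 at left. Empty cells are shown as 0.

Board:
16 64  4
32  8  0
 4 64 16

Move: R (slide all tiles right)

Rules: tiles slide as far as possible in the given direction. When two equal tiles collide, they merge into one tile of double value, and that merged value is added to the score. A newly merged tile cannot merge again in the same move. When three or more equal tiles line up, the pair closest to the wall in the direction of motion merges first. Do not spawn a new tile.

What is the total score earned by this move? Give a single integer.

Answer: 0

Derivation:
Slide right:
row 0: [16, 64, 4] -> [16, 64, 4]  score +0 (running 0)
row 1: [32, 8, 0] -> [0, 32, 8]  score +0 (running 0)
row 2: [4, 64, 16] -> [4, 64, 16]  score +0 (running 0)
Board after move:
16 64  4
 0 32  8
 4 64 16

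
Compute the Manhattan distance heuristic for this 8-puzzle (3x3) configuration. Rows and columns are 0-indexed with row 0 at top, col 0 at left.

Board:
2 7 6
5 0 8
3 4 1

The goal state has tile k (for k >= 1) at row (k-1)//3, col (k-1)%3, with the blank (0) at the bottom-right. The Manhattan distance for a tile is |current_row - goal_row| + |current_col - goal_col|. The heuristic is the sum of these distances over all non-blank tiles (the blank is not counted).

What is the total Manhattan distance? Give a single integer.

Answer: 18

Derivation:
Tile 2: at (0,0), goal (0,1), distance |0-0|+|0-1| = 1
Tile 7: at (0,1), goal (2,0), distance |0-2|+|1-0| = 3
Tile 6: at (0,2), goal (1,2), distance |0-1|+|2-2| = 1
Tile 5: at (1,0), goal (1,1), distance |1-1|+|0-1| = 1
Tile 8: at (1,2), goal (2,1), distance |1-2|+|2-1| = 2
Tile 3: at (2,0), goal (0,2), distance |2-0|+|0-2| = 4
Tile 4: at (2,1), goal (1,0), distance |2-1|+|1-0| = 2
Tile 1: at (2,2), goal (0,0), distance |2-0|+|2-0| = 4
Sum: 1 + 3 + 1 + 1 + 2 + 4 + 2 + 4 = 18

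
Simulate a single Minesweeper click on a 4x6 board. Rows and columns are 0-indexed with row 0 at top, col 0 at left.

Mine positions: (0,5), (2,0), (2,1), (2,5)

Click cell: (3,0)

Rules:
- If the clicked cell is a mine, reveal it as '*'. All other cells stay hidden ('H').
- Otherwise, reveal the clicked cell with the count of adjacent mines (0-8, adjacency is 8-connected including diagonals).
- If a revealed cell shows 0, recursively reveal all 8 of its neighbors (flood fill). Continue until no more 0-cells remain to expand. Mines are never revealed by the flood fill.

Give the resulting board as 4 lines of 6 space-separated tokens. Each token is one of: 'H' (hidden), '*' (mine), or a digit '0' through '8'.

H H H H H H
H H H H H H
H H H H H H
2 H H H H H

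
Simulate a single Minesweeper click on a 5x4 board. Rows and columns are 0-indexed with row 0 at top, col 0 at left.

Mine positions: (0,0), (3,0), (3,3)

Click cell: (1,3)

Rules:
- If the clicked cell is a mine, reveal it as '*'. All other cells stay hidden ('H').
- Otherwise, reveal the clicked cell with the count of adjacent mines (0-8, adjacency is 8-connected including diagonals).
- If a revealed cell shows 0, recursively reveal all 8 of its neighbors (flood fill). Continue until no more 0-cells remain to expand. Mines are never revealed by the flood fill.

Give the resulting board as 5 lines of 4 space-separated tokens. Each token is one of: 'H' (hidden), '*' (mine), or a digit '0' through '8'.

H 1 0 0
H 1 0 0
H 1 1 1
H H H H
H H H H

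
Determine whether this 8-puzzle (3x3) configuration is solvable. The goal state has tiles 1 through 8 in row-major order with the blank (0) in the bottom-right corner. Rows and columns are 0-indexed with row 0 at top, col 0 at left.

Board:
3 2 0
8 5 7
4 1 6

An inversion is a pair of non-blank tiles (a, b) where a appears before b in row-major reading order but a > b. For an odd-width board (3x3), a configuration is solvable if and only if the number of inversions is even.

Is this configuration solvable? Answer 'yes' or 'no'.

Answer: yes

Derivation:
Inversions (pairs i<j in row-major order where tile[i] > tile[j] > 0): 14
14 is even, so the puzzle is solvable.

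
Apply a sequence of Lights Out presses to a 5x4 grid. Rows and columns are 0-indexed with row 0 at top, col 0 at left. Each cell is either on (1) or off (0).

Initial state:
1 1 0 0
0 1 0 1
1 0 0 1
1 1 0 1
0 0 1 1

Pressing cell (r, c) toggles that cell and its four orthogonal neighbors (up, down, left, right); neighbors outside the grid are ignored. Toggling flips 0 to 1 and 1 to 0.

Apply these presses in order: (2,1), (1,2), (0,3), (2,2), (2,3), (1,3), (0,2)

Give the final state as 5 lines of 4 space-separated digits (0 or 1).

Answer: 1 0 1 1
0 1 0 1
0 0 0 0
1 0 1 0
0 0 1 1

Derivation:
After press 1 at (2,1):
1 1 0 0
0 0 0 1
0 1 1 1
1 0 0 1
0 0 1 1

After press 2 at (1,2):
1 1 1 0
0 1 1 0
0 1 0 1
1 0 0 1
0 0 1 1

After press 3 at (0,3):
1 1 0 1
0 1 1 1
0 1 0 1
1 0 0 1
0 0 1 1

After press 4 at (2,2):
1 1 0 1
0 1 0 1
0 0 1 0
1 0 1 1
0 0 1 1

After press 5 at (2,3):
1 1 0 1
0 1 0 0
0 0 0 1
1 0 1 0
0 0 1 1

After press 6 at (1,3):
1 1 0 0
0 1 1 1
0 0 0 0
1 0 1 0
0 0 1 1

After press 7 at (0,2):
1 0 1 1
0 1 0 1
0 0 0 0
1 0 1 0
0 0 1 1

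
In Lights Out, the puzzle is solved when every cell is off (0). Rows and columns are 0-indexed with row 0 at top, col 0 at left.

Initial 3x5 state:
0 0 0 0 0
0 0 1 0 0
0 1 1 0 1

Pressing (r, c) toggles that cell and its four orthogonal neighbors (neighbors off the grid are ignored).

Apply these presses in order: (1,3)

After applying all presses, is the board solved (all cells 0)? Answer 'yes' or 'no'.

After press 1 at (1,3):
0 0 0 1 0
0 0 0 1 1
0 1 1 1 1

Lights still on: 7

Answer: no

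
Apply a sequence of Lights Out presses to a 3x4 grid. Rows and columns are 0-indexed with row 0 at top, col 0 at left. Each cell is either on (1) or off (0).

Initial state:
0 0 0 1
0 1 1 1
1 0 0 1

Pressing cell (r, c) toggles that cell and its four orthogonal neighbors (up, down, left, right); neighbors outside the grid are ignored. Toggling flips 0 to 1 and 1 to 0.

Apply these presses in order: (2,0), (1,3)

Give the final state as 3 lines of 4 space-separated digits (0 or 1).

Answer: 0 0 0 0
1 1 0 0
0 1 0 0

Derivation:
After press 1 at (2,0):
0 0 0 1
1 1 1 1
0 1 0 1

After press 2 at (1,3):
0 0 0 0
1 1 0 0
0 1 0 0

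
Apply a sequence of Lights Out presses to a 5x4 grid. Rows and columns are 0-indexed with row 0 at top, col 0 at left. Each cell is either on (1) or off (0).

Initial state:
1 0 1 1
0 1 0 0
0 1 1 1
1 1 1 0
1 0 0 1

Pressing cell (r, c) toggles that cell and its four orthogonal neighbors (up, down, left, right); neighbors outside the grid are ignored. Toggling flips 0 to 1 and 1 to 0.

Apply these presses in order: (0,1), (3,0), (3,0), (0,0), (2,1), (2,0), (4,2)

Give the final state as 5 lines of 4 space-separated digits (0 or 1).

Answer: 1 0 0 1
0 1 0 0
0 1 0 1
0 0 0 0
1 1 1 0

Derivation:
After press 1 at (0,1):
0 1 0 1
0 0 0 0
0 1 1 1
1 1 1 0
1 0 0 1

After press 2 at (3,0):
0 1 0 1
0 0 0 0
1 1 1 1
0 0 1 0
0 0 0 1

After press 3 at (3,0):
0 1 0 1
0 0 0 0
0 1 1 1
1 1 1 0
1 0 0 1

After press 4 at (0,0):
1 0 0 1
1 0 0 0
0 1 1 1
1 1 1 0
1 0 0 1

After press 5 at (2,1):
1 0 0 1
1 1 0 0
1 0 0 1
1 0 1 0
1 0 0 1

After press 6 at (2,0):
1 0 0 1
0 1 0 0
0 1 0 1
0 0 1 0
1 0 0 1

After press 7 at (4,2):
1 0 0 1
0 1 0 0
0 1 0 1
0 0 0 0
1 1 1 0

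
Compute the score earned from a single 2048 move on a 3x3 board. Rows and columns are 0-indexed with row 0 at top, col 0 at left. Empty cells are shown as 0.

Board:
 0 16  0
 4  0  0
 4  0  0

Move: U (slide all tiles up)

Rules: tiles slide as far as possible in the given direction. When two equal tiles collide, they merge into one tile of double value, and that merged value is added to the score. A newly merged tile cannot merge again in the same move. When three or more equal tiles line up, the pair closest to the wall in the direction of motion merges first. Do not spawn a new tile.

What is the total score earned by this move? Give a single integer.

Slide up:
col 0: [0, 4, 4] -> [8, 0, 0]  score +8 (running 8)
col 1: [16, 0, 0] -> [16, 0, 0]  score +0 (running 8)
col 2: [0, 0, 0] -> [0, 0, 0]  score +0 (running 8)
Board after move:
 8 16  0
 0  0  0
 0  0  0

Answer: 8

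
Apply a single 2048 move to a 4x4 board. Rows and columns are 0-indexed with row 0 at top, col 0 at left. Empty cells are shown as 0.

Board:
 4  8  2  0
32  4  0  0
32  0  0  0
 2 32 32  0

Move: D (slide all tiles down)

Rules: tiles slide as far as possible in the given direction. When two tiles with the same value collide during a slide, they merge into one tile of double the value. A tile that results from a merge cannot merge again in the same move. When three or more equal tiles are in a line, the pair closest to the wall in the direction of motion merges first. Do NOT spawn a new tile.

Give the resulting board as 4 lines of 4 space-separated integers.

Answer:  0  0  0  0
 4  8  0  0
64  4  2  0
 2 32 32  0

Derivation:
Slide down:
col 0: [4, 32, 32, 2] -> [0, 4, 64, 2]
col 1: [8, 4, 0, 32] -> [0, 8, 4, 32]
col 2: [2, 0, 0, 32] -> [0, 0, 2, 32]
col 3: [0, 0, 0, 0] -> [0, 0, 0, 0]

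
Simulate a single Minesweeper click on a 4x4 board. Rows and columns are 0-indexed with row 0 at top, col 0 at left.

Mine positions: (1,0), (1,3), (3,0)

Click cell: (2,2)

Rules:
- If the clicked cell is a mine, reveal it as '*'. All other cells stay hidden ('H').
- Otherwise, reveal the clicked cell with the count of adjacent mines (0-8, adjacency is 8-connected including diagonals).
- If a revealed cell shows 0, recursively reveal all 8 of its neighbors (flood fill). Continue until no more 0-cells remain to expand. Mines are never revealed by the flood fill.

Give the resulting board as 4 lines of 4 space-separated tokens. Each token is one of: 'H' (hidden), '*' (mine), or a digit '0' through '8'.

H H H H
H H H H
H H 1 H
H H H H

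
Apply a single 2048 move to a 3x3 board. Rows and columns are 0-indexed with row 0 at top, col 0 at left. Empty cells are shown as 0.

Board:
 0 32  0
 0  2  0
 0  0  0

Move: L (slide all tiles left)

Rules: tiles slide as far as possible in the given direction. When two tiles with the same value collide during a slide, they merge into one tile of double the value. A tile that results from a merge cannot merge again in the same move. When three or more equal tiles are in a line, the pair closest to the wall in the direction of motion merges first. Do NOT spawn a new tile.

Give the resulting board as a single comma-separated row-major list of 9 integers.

Slide left:
row 0: [0, 32, 0] -> [32, 0, 0]
row 1: [0, 2, 0] -> [2, 0, 0]
row 2: [0, 0, 0] -> [0, 0, 0]

Answer: 32, 0, 0, 2, 0, 0, 0, 0, 0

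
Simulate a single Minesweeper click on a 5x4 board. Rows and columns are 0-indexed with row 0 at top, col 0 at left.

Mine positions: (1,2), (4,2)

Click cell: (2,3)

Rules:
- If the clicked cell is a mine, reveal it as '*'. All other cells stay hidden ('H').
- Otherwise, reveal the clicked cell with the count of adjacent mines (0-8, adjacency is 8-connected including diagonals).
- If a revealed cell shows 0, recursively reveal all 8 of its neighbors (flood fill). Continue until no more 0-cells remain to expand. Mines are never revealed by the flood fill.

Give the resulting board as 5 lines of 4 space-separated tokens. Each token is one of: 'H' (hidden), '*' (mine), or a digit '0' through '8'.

H H H H
H H H H
H H H 1
H H H H
H H H H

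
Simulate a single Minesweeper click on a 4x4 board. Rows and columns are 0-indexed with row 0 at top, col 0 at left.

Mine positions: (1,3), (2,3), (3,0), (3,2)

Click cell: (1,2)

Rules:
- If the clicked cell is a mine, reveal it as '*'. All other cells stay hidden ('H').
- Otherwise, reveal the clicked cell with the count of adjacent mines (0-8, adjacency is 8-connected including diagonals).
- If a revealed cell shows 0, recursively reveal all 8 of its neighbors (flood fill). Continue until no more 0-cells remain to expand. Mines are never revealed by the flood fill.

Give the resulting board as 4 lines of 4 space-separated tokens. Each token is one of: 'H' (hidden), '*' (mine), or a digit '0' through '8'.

H H H H
H H 2 H
H H H H
H H H H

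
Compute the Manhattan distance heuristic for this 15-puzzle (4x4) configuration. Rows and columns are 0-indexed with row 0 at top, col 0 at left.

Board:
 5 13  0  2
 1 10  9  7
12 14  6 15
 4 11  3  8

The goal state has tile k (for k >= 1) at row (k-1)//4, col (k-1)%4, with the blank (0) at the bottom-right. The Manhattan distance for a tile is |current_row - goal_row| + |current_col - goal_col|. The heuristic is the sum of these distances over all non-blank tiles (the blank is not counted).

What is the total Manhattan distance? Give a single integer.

Answer: 34

Derivation:
Tile 5: (0,0)->(1,0) = 1
Tile 13: (0,1)->(3,0) = 4
Tile 2: (0,3)->(0,1) = 2
Tile 1: (1,0)->(0,0) = 1
Tile 10: (1,1)->(2,1) = 1
Tile 9: (1,2)->(2,0) = 3
Tile 7: (1,3)->(1,2) = 1
Tile 12: (2,0)->(2,3) = 3
Tile 14: (2,1)->(3,1) = 1
Tile 6: (2,2)->(1,1) = 2
Tile 15: (2,3)->(3,2) = 2
Tile 4: (3,0)->(0,3) = 6
Tile 11: (3,1)->(2,2) = 2
Tile 3: (3,2)->(0,2) = 3
Tile 8: (3,3)->(1,3) = 2
Sum: 1 + 4 + 2 + 1 + 1 + 3 + 1 + 3 + 1 + 2 + 2 + 6 + 2 + 3 + 2 = 34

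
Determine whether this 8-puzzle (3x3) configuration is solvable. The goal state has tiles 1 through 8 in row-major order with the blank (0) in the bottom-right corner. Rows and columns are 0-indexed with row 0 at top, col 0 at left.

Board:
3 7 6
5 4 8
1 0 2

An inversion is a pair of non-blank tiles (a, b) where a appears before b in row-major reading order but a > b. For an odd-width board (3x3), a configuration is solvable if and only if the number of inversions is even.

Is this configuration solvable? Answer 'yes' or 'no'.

Inversions (pairs i<j in row-major order where tile[i] > tile[j] > 0): 18
18 is even, so the puzzle is solvable.

Answer: yes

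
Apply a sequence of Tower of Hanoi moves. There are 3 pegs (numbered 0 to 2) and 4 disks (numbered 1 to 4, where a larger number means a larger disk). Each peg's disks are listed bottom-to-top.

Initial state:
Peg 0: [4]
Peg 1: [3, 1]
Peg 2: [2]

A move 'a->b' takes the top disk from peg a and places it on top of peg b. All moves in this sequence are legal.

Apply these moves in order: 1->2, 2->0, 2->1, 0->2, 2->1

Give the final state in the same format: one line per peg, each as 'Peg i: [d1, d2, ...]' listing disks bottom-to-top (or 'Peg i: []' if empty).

After move 1 (1->2):
Peg 0: [4]
Peg 1: [3]
Peg 2: [2, 1]

After move 2 (2->0):
Peg 0: [4, 1]
Peg 1: [3]
Peg 2: [2]

After move 3 (2->1):
Peg 0: [4, 1]
Peg 1: [3, 2]
Peg 2: []

After move 4 (0->2):
Peg 0: [4]
Peg 1: [3, 2]
Peg 2: [1]

After move 5 (2->1):
Peg 0: [4]
Peg 1: [3, 2, 1]
Peg 2: []

Answer: Peg 0: [4]
Peg 1: [3, 2, 1]
Peg 2: []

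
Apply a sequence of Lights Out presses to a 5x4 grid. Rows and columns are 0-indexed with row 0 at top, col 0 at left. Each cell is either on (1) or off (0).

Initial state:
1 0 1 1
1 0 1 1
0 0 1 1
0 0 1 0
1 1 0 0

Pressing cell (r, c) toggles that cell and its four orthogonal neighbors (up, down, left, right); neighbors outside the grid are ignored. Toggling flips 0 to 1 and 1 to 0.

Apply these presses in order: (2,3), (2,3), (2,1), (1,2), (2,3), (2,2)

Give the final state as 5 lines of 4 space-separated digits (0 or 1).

Answer: 1 0 0 1
1 0 1 1
1 0 1 1
0 1 0 1
1 1 0 0

Derivation:
After press 1 at (2,3):
1 0 1 1
1 0 1 0
0 0 0 0
0 0 1 1
1 1 0 0

After press 2 at (2,3):
1 0 1 1
1 0 1 1
0 0 1 1
0 0 1 0
1 1 0 0

After press 3 at (2,1):
1 0 1 1
1 1 1 1
1 1 0 1
0 1 1 0
1 1 0 0

After press 4 at (1,2):
1 0 0 1
1 0 0 0
1 1 1 1
0 1 1 0
1 1 0 0

After press 5 at (2,3):
1 0 0 1
1 0 0 1
1 1 0 0
0 1 1 1
1 1 0 0

After press 6 at (2,2):
1 0 0 1
1 0 1 1
1 0 1 1
0 1 0 1
1 1 0 0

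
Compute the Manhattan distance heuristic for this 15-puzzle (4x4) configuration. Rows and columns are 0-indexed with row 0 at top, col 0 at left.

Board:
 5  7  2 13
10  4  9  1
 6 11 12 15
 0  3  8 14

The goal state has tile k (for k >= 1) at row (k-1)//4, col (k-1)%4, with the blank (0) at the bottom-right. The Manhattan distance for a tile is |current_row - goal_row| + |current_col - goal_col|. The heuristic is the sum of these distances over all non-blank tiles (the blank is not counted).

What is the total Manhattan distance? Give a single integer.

Tile 5: (0,0)->(1,0) = 1
Tile 7: (0,1)->(1,2) = 2
Tile 2: (0,2)->(0,1) = 1
Tile 13: (0,3)->(3,0) = 6
Tile 10: (1,0)->(2,1) = 2
Tile 4: (1,1)->(0,3) = 3
Tile 9: (1,2)->(2,0) = 3
Tile 1: (1,3)->(0,0) = 4
Tile 6: (2,0)->(1,1) = 2
Tile 11: (2,1)->(2,2) = 1
Tile 12: (2,2)->(2,3) = 1
Tile 15: (2,3)->(3,2) = 2
Tile 3: (3,1)->(0,2) = 4
Tile 8: (3,2)->(1,3) = 3
Tile 14: (3,3)->(3,1) = 2
Sum: 1 + 2 + 1 + 6 + 2 + 3 + 3 + 4 + 2 + 1 + 1 + 2 + 4 + 3 + 2 = 37

Answer: 37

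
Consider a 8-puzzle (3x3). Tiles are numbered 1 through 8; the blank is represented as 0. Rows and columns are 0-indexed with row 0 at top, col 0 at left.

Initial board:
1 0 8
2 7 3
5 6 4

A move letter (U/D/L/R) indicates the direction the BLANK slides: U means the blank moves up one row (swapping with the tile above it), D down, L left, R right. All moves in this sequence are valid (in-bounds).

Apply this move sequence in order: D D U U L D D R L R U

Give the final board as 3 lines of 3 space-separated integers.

After move 1 (D):
1 7 8
2 0 3
5 6 4

After move 2 (D):
1 7 8
2 6 3
5 0 4

After move 3 (U):
1 7 8
2 0 3
5 6 4

After move 4 (U):
1 0 8
2 7 3
5 6 4

After move 5 (L):
0 1 8
2 7 3
5 6 4

After move 6 (D):
2 1 8
0 7 3
5 6 4

After move 7 (D):
2 1 8
5 7 3
0 6 4

After move 8 (R):
2 1 8
5 7 3
6 0 4

After move 9 (L):
2 1 8
5 7 3
0 6 4

After move 10 (R):
2 1 8
5 7 3
6 0 4

After move 11 (U):
2 1 8
5 0 3
6 7 4

Answer: 2 1 8
5 0 3
6 7 4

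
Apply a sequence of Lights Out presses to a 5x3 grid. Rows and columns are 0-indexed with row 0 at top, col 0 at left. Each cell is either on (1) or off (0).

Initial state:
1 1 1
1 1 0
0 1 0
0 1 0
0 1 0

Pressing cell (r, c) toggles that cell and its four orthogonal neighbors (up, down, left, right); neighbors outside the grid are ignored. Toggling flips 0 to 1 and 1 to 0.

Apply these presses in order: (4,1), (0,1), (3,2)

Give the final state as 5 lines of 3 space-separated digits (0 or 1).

After press 1 at (4,1):
1 1 1
1 1 0
0 1 0
0 0 0
1 0 1

After press 2 at (0,1):
0 0 0
1 0 0
0 1 0
0 0 0
1 0 1

After press 3 at (3,2):
0 0 0
1 0 0
0 1 1
0 1 1
1 0 0

Answer: 0 0 0
1 0 0
0 1 1
0 1 1
1 0 0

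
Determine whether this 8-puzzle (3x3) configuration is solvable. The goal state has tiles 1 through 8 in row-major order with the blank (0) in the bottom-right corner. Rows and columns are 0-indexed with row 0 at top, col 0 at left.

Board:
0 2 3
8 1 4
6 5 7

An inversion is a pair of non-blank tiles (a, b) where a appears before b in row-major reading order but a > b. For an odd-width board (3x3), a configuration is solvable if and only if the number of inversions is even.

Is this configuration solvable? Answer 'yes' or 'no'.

Answer: yes

Derivation:
Inversions (pairs i<j in row-major order where tile[i] > tile[j] > 0): 8
8 is even, so the puzzle is solvable.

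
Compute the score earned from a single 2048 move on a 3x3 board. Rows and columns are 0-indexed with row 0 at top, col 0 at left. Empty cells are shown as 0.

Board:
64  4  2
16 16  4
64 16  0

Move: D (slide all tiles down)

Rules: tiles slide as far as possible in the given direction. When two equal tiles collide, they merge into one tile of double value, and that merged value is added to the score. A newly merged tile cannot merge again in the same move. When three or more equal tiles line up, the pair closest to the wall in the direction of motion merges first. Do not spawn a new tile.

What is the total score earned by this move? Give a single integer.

Slide down:
col 0: [64, 16, 64] -> [64, 16, 64]  score +0 (running 0)
col 1: [4, 16, 16] -> [0, 4, 32]  score +32 (running 32)
col 2: [2, 4, 0] -> [0, 2, 4]  score +0 (running 32)
Board after move:
64  0  0
16  4  2
64 32  4

Answer: 32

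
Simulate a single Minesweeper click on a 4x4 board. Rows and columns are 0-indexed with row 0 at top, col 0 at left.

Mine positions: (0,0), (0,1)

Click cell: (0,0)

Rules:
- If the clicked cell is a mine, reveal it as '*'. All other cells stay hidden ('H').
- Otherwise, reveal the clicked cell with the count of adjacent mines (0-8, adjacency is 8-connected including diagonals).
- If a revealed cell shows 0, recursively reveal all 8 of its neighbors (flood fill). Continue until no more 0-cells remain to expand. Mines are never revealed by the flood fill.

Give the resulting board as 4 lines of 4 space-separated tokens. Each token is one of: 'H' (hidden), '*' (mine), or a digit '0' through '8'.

* H H H
H H H H
H H H H
H H H H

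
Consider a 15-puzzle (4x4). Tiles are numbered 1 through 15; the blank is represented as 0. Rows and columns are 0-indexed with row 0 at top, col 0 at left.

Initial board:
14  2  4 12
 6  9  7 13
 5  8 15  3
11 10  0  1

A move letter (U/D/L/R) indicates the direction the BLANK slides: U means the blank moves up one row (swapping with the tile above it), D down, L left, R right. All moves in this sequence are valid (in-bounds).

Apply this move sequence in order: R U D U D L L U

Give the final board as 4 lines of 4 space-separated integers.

Answer: 14  2  4 12
 6  9  7 13
 5  0 15  3
11  8 10  1

Derivation:
After move 1 (R):
14  2  4 12
 6  9  7 13
 5  8 15  3
11 10  1  0

After move 2 (U):
14  2  4 12
 6  9  7 13
 5  8 15  0
11 10  1  3

After move 3 (D):
14  2  4 12
 6  9  7 13
 5  8 15  3
11 10  1  0

After move 4 (U):
14  2  4 12
 6  9  7 13
 5  8 15  0
11 10  1  3

After move 5 (D):
14  2  4 12
 6  9  7 13
 5  8 15  3
11 10  1  0

After move 6 (L):
14  2  4 12
 6  9  7 13
 5  8 15  3
11 10  0  1

After move 7 (L):
14  2  4 12
 6  9  7 13
 5  8 15  3
11  0 10  1

After move 8 (U):
14  2  4 12
 6  9  7 13
 5  0 15  3
11  8 10  1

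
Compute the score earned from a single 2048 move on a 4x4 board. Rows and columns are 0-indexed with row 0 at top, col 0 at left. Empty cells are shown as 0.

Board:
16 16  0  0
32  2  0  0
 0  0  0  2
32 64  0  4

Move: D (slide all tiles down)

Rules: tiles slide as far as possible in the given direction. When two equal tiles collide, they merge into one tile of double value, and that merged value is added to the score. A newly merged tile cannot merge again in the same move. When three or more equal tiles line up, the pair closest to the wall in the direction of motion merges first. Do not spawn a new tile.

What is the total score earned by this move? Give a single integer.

Answer: 64

Derivation:
Slide down:
col 0: [16, 32, 0, 32] -> [0, 0, 16, 64]  score +64 (running 64)
col 1: [16, 2, 0, 64] -> [0, 16, 2, 64]  score +0 (running 64)
col 2: [0, 0, 0, 0] -> [0, 0, 0, 0]  score +0 (running 64)
col 3: [0, 0, 2, 4] -> [0, 0, 2, 4]  score +0 (running 64)
Board after move:
 0  0  0  0
 0 16  0  0
16  2  0  2
64 64  0  4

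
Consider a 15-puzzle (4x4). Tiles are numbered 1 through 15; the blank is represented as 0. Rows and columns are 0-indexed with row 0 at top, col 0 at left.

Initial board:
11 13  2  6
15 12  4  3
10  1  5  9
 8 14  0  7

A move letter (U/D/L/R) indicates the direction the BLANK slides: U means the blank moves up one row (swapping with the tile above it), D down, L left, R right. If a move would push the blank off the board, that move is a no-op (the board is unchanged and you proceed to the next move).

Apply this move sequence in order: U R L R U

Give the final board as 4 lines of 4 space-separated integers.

After move 1 (U):
11 13  2  6
15 12  4  3
10  1  0  9
 8 14  5  7

After move 2 (R):
11 13  2  6
15 12  4  3
10  1  9  0
 8 14  5  7

After move 3 (L):
11 13  2  6
15 12  4  3
10  1  0  9
 8 14  5  7

After move 4 (R):
11 13  2  6
15 12  4  3
10  1  9  0
 8 14  5  7

After move 5 (U):
11 13  2  6
15 12  4  0
10  1  9  3
 8 14  5  7

Answer: 11 13  2  6
15 12  4  0
10  1  9  3
 8 14  5  7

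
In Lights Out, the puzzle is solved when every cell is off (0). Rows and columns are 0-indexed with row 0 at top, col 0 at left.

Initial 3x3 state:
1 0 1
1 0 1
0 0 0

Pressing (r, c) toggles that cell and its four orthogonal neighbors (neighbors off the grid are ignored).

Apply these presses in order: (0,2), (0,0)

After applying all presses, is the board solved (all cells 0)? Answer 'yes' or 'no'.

After press 1 at (0,2):
1 1 0
1 0 0
0 0 0

After press 2 at (0,0):
0 0 0
0 0 0
0 0 0

Lights still on: 0

Answer: yes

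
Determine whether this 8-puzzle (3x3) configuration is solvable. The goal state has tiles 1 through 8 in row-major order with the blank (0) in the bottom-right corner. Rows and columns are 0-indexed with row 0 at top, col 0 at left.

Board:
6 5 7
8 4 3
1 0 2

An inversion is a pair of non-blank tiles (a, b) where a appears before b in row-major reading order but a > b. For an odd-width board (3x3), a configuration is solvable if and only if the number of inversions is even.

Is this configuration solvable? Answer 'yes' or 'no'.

Answer: yes

Derivation:
Inversions (pairs i<j in row-major order where tile[i] > tile[j] > 0): 22
22 is even, so the puzzle is solvable.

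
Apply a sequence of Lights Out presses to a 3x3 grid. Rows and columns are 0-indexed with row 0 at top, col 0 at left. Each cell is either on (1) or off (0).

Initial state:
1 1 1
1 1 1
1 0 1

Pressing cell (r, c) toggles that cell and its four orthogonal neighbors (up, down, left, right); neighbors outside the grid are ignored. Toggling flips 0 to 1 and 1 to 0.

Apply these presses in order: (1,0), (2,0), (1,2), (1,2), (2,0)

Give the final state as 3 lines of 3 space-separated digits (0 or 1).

Answer: 0 1 1
0 0 1
0 0 1

Derivation:
After press 1 at (1,0):
0 1 1
0 0 1
0 0 1

After press 2 at (2,0):
0 1 1
1 0 1
1 1 1

After press 3 at (1,2):
0 1 0
1 1 0
1 1 0

After press 4 at (1,2):
0 1 1
1 0 1
1 1 1

After press 5 at (2,0):
0 1 1
0 0 1
0 0 1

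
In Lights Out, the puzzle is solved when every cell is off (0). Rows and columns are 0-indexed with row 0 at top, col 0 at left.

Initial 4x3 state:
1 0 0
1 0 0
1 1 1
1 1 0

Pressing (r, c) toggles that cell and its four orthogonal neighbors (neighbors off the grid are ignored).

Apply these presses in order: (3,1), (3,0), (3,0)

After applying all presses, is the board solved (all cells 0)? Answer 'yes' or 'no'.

After press 1 at (3,1):
1 0 0
1 0 0
1 0 1
0 0 1

After press 2 at (3,0):
1 0 0
1 0 0
0 0 1
1 1 1

After press 3 at (3,0):
1 0 0
1 0 0
1 0 1
0 0 1

Lights still on: 5

Answer: no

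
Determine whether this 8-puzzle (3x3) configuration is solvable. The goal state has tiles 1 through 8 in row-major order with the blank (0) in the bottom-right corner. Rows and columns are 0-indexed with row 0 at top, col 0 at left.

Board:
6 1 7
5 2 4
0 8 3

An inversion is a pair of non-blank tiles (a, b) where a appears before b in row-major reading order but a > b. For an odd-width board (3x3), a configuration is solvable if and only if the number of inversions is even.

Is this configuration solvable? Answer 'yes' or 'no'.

Answer: yes

Derivation:
Inversions (pairs i<j in row-major order where tile[i] > tile[j] > 0): 14
14 is even, so the puzzle is solvable.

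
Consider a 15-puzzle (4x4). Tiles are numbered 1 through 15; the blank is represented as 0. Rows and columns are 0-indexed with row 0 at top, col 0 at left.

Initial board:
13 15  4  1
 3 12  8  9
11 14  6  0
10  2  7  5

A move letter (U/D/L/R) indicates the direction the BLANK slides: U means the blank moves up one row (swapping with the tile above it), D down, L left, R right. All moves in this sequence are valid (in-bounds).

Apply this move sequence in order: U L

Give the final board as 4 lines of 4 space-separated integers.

After move 1 (U):
13 15  4  1
 3 12  8  0
11 14  6  9
10  2  7  5

After move 2 (L):
13 15  4  1
 3 12  0  8
11 14  6  9
10  2  7  5

Answer: 13 15  4  1
 3 12  0  8
11 14  6  9
10  2  7  5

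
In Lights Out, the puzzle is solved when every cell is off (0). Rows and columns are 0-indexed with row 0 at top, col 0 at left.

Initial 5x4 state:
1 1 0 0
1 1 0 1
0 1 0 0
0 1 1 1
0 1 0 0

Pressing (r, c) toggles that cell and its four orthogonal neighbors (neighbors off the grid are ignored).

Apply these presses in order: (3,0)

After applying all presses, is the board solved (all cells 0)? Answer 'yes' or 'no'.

After press 1 at (3,0):
1 1 0 0
1 1 0 1
1 1 0 0
1 0 1 1
1 1 0 0

Lights still on: 12

Answer: no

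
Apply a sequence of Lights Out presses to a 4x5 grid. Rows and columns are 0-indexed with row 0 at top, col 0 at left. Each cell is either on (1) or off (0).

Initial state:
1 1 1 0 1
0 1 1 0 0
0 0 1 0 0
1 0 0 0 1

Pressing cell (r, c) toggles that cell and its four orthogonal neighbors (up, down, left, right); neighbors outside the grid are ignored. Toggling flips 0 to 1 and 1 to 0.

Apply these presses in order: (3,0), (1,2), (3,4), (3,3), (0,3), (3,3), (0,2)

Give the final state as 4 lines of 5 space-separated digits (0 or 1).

After press 1 at (3,0):
1 1 1 0 1
0 1 1 0 0
1 0 1 0 0
0 1 0 0 1

After press 2 at (1,2):
1 1 0 0 1
0 0 0 1 0
1 0 0 0 0
0 1 0 0 1

After press 3 at (3,4):
1 1 0 0 1
0 0 0 1 0
1 0 0 0 1
0 1 0 1 0

After press 4 at (3,3):
1 1 0 0 1
0 0 0 1 0
1 0 0 1 1
0 1 1 0 1

After press 5 at (0,3):
1 1 1 1 0
0 0 0 0 0
1 0 0 1 1
0 1 1 0 1

After press 6 at (3,3):
1 1 1 1 0
0 0 0 0 0
1 0 0 0 1
0 1 0 1 0

After press 7 at (0,2):
1 0 0 0 0
0 0 1 0 0
1 0 0 0 1
0 1 0 1 0

Answer: 1 0 0 0 0
0 0 1 0 0
1 0 0 0 1
0 1 0 1 0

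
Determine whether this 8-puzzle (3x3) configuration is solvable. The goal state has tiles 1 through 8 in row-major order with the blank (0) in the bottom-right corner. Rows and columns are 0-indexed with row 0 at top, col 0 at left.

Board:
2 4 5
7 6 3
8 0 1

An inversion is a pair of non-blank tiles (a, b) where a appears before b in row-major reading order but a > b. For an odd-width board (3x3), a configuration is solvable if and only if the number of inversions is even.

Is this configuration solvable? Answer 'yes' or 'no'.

Inversions (pairs i<j in row-major order where tile[i] > tile[j] > 0): 12
12 is even, so the puzzle is solvable.

Answer: yes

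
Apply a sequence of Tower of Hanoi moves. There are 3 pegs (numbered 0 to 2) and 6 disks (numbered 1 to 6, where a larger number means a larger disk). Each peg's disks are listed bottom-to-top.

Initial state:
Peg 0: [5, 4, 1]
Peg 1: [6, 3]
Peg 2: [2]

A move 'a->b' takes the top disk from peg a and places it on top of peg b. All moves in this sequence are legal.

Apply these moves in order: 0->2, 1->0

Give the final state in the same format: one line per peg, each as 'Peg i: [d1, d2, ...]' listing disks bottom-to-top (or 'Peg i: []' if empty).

After move 1 (0->2):
Peg 0: [5, 4]
Peg 1: [6, 3]
Peg 2: [2, 1]

After move 2 (1->0):
Peg 0: [5, 4, 3]
Peg 1: [6]
Peg 2: [2, 1]

Answer: Peg 0: [5, 4, 3]
Peg 1: [6]
Peg 2: [2, 1]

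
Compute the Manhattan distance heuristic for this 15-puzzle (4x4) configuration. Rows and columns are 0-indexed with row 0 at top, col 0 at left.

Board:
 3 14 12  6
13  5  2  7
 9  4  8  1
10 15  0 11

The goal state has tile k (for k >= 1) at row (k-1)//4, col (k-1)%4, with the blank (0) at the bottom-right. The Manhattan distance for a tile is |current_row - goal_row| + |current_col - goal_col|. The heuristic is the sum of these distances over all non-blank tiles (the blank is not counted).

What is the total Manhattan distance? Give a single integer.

Tile 3: (0,0)->(0,2) = 2
Tile 14: (0,1)->(3,1) = 3
Tile 12: (0,2)->(2,3) = 3
Tile 6: (0,3)->(1,1) = 3
Tile 13: (1,0)->(3,0) = 2
Tile 5: (1,1)->(1,0) = 1
Tile 2: (1,2)->(0,1) = 2
Tile 7: (1,3)->(1,2) = 1
Tile 9: (2,0)->(2,0) = 0
Tile 4: (2,1)->(0,3) = 4
Tile 8: (2,2)->(1,3) = 2
Tile 1: (2,3)->(0,0) = 5
Tile 10: (3,0)->(2,1) = 2
Tile 15: (3,1)->(3,2) = 1
Tile 11: (3,3)->(2,2) = 2
Sum: 2 + 3 + 3 + 3 + 2 + 1 + 2 + 1 + 0 + 4 + 2 + 5 + 2 + 1 + 2 = 33

Answer: 33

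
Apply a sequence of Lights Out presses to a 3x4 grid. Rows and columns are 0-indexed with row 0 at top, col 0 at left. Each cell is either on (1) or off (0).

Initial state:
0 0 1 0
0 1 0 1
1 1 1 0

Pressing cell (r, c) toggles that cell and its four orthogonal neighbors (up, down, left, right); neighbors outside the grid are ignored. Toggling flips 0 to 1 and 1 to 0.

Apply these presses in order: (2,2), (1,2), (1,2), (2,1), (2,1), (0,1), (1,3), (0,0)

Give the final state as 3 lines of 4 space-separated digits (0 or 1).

Answer: 0 0 0 1
1 0 0 0
1 0 0 0

Derivation:
After press 1 at (2,2):
0 0 1 0
0 1 1 1
1 0 0 1

After press 2 at (1,2):
0 0 0 0
0 0 0 0
1 0 1 1

After press 3 at (1,2):
0 0 1 0
0 1 1 1
1 0 0 1

After press 4 at (2,1):
0 0 1 0
0 0 1 1
0 1 1 1

After press 5 at (2,1):
0 0 1 0
0 1 1 1
1 0 0 1

After press 6 at (0,1):
1 1 0 0
0 0 1 1
1 0 0 1

After press 7 at (1,3):
1 1 0 1
0 0 0 0
1 0 0 0

After press 8 at (0,0):
0 0 0 1
1 0 0 0
1 0 0 0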